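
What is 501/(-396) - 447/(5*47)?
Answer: -98249/31020 ≈ -3.1673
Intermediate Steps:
501/(-396) - 447/(5*47) = 501*(-1/396) - 447/235 = -167/132 - 447*1/235 = -167/132 - 447/235 = -98249/31020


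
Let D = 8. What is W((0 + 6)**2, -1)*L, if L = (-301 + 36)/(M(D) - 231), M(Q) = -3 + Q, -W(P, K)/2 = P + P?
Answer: -19080/113 ≈ -168.85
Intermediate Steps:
W(P, K) = -4*P (W(P, K) = -2*(P + P) = -4*P)
L = 265/226 (L = (-301 + 36)/((-3 + 8) - 231) = -265/(5 - 231) = -265/(-226) = -265*(-1/226) = 265/226 ≈ 1.1726)
W((0 + 6)**2, -1)*L = -4*(0 + 6)**2*(265/226) = -4*6**2*(265/226) = -4*36*(265/226) = -144*265/226 = -19080/113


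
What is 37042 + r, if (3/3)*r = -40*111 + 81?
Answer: 32683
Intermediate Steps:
r = -4359 (r = -40*111 + 81 = -4440 + 81 = -4359)
37042 + r = 37042 - 4359 = 32683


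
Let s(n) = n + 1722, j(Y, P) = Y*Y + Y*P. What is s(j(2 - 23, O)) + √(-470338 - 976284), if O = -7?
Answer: 2310 + I*√1446622 ≈ 2310.0 + 1202.8*I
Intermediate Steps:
j(Y, P) = Y² + P*Y
s(n) = 1722 + n
s(j(2 - 23, O)) + √(-470338 - 976284) = (1722 + (2 - 23)*(-7 + (2 - 23))) + √(-470338 - 976284) = (1722 - 21*(-7 - 21)) + √(-1446622) = (1722 - 21*(-28)) + I*√1446622 = (1722 + 588) + I*√1446622 = 2310 + I*√1446622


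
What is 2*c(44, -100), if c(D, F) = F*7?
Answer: -1400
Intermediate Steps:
c(D, F) = 7*F
2*c(44, -100) = 2*(7*(-100)) = 2*(-700) = -1400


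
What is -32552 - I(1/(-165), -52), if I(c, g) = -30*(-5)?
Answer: -32702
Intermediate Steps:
I(c, g) = 150
-32552 - I(1/(-165), -52) = -32552 - 1*150 = -32552 - 150 = -32702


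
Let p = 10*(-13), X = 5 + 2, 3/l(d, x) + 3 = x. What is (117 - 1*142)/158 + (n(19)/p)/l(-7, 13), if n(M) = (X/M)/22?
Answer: -102164/643929 ≈ -0.15866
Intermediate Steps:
l(d, x) = 3/(-3 + x)
X = 7
n(M) = 7/(22*M) (n(M) = (7/M)/22 = (7/M)*(1/22) = 7/(22*M))
p = -130
(117 - 1*142)/158 + (n(19)/p)/l(-7, 13) = (117 - 1*142)/158 + (((7/22)/19)/(-130))/((3/(-3 + 13))) = (117 - 142)*(1/158) + (((7/22)*(1/19))*(-1/130))/((3/10)) = -25*1/158 + ((7/418)*(-1/130))/((3*(1/10))) = -25/158 - 7/(54340*3/10) = -25/158 - 7/54340*10/3 = -25/158 - 7/16302 = -102164/643929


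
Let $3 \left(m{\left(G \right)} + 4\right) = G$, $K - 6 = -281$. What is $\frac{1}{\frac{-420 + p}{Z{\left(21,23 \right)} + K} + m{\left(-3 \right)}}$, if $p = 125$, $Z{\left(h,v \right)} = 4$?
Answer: $- \frac{271}{1060} \approx -0.25566$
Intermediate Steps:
$K = -275$ ($K = 6 - 281 = -275$)
$m{\left(G \right)} = -4 + \frac{G}{3}$
$\frac{1}{\frac{-420 + p}{Z{\left(21,23 \right)} + K} + m{\left(-3 \right)}} = \frac{1}{\frac{-420 + 125}{4 - 275} + \left(-4 + \frac{1}{3} \left(-3\right)\right)} = \frac{1}{- \frac{295}{-271} - 5} = \frac{1}{\left(-295\right) \left(- \frac{1}{271}\right) - 5} = \frac{1}{\frac{295}{271} - 5} = \frac{1}{- \frac{1060}{271}} = - \frac{271}{1060}$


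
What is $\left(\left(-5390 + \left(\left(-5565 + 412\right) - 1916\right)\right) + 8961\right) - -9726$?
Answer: $6228$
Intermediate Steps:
$\left(\left(-5390 + \left(\left(-5565 + 412\right) - 1916\right)\right) + 8961\right) - -9726 = \left(\left(-5390 - 7069\right) + 8961\right) + 9726 = \left(-12459 + 8961\right) + 9726 = -3498 + 9726 = 6228$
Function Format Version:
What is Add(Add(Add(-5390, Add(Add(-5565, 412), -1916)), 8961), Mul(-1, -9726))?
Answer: 6228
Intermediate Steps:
Add(Add(Add(-5390, Add(Add(-5565, 412), -1916)), 8961), Mul(-1, -9726)) = Add(Add(Add(-5390, Add(-5153, -1916)), 8961), 9726) = Add(Add(Add(-5390, -7069), 8961), 9726) = Add(Add(-12459, 8961), 9726) = Add(-3498, 9726) = 6228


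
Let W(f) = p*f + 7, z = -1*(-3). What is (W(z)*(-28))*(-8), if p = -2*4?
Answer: -3808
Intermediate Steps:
z = 3
p = -8
W(f) = 7 - 8*f (W(f) = -8*f + 7 = 7 - 8*f)
(W(z)*(-28))*(-8) = ((7 - 8*3)*(-28))*(-8) = ((7 - 24)*(-28))*(-8) = -17*(-28)*(-8) = 476*(-8) = -3808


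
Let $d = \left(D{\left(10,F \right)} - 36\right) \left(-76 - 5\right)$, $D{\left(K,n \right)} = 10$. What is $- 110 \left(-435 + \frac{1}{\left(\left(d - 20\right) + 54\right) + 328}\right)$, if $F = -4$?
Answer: $\frac{59046845}{1234} \approx 47850.0$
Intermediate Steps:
$d = 2106$ ($d = \left(10 - 36\right) \left(-76 - 5\right) = \left(-26\right) \left(-81\right) = 2106$)
$- 110 \left(-435 + \frac{1}{\left(\left(d - 20\right) + 54\right) + 328}\right) = - 110 \left(-435 + \frac{1}{\left(\left(2106 - 20\right) + 54\right) + 328}\right) = - 110 \left(-435 + \frac{1}{\left(2086 + 54\right) + 328}\right) = - 110 \left(-435 + \frac{1}{2140 + 328}\right) = - 110 \left(-435 + \frac{1}{2468}\right) = \left(-110\right) \left(- \frac{1073579}{2468}\right) = \frac{59046845}{1234}$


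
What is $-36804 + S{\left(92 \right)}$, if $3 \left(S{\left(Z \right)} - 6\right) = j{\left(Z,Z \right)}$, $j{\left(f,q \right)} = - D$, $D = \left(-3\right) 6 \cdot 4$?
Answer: $-36774$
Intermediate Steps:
$D = -72$ ($D = \left(-18\right) 4 = -72$)
$j{\left(f,q \right)} = 72$ ($j{\left(f,q \right)} = \left(-1\right) \left(-72\right) = 72$)
$S{\left(Z \right)} = 30$ ($S{\left(Z \right)} = 6 + \frac{1}{3} \cdot 72 = 6 + 24 = 30$)
$-36804 + S{\left(92 \right)} = -36804 + 30 = -36774$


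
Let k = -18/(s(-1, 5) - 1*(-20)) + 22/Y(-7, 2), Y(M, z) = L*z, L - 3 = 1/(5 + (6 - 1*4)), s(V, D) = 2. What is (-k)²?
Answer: 3481/484 ≈ 7.1921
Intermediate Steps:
L = 22/7 (L = 3 + 1/(5 + (6 - 1*4)) = 3 + 1/(5 + (6 - 4)) = 3 + 1/(5 + 2) = 3 + 1/7 = 3 + ⅐ = 22/7 ≈ 3.1429)
Y(M, z) = 22*z/7
k = 59/22 (k = -18/(2 - 1*(-20)) + 22/(((22/7)*2)) = -18/(2 + 20) + 22/(44/7) = -18/22 + 22*(7/44) = -18*1/22 + 7/2 = -9/11 + 7/2 = 59/22 ≈ 2.6818)
(-k)² = (-1*59/22)² = (-59/22)² = 3481/484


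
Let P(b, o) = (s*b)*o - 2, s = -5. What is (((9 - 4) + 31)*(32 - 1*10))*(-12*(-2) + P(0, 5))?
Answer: 17424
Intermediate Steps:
P(b, o) = -2 - 5*b*o (P(b, o) = (-5*b)*o - 2 = -5*b*o - 2 = -2 - 5*b*o)
(((9 - 4) + 31)*(32 - 1*10))*(-12*(-2) + P(0, 5)) = (((9 - 4) + 31)*(32 - 1*10))*(-12*(-2) + (-2 - 5*0*5)) = ((5 + 31)*(32 - 10))*(-2*(-12) + (-2 + 0)) = (36*22)*(24 - 2) = 792*22 = 17424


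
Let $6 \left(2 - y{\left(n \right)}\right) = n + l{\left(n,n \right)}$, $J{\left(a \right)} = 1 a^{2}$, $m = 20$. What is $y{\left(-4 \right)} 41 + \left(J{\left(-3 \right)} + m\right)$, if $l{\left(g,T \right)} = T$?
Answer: $\frac{497}{3} \approx 165.67$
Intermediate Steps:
$J{\left(a \right)} = a^{2}$
$y{\left(n \right)} = 2 - \frac{n}{3}$ ($y{\left(n \right)} = 2 - \frac{n + n}{6} = 2 - \frac{2 n}{6} = 2 - \frac{n}{3}$)
$y{\left(-4 \right)} 41 + \left(J{\left(-3 \right)} + m\right) = \left(2 - - \frac{4}{3}\right) 41 + \left(\left(-3\right)^{2} + 20\right) = \left(2 + \frac{4}{3}\right) 41 + \left(9 + 20\right) = \frac{10}{3} \cdot 41 + 29 = \frac{410}{3} + 29 = \frac{497}{3}$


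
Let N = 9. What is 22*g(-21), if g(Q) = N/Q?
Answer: -66/7 ≈ -9.4286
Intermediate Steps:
g(Q) = 9/Q
22*g(-21) = 22*(9/(-21)) = 22*(9*(-1/21)) = 22*(-3/7) = -66/7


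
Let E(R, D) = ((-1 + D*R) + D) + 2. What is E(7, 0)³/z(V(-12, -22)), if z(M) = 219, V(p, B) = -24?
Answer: 1/219 ≈ 0.0045662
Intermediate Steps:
E(R, D) = 1 + D + D*R (E(R, D) = (-1 + D + D*R) + 2 = 1 + D + D*R)
E(7, 0)³/z(V(-12, -22)) = (1 + 0 + 0*7)³/219 = (1 + 0 + 0)³*(1/219) = 1³*(1/219) = 1*(1/219) = 1/219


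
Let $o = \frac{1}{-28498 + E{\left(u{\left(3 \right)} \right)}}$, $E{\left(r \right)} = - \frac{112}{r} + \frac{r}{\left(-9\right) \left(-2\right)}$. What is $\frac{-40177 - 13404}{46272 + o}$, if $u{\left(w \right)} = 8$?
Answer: $- \frac{1249918084}{1079416389} \approx -1.158$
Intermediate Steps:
$E{\left(r \right)} = - \frac{112}{r} + \frac{r}{18}$
$o = - \frac{9}{256604}$ ($o = \frac{1}{-28498 + \left(- \frac{112}{8} + \frac{1}{18} \cdot 8\right)} = \frac{1}{-28498 + \left(\left(-112\right) \frac{1}{8} + \frac{4}{9}\right)} = \frac{1}{-28498 + \left(-14 + \frac{4}{9}\right)} = \frac{1}{-28498 - \frac{122}{9}} = \frac{1}{- \frac{256604}{9}} = - \frac{9}{256604} \approx -3.5073 \cdot 10^{-5}$)
$\frac{-40177 - 13404}{46272 + o} = \frac{-40177 - 13404}{46272 - \frac{9}{256604}} = - \frac{53581}{\frac{11873580279}{256604}} = \left(-53581\right) \frac{256604}{11873580279} = - \frac{1249918084}{1079416389}$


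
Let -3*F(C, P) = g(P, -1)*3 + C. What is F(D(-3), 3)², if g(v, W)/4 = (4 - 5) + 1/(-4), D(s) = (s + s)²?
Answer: 49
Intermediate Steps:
D(s) = 4*s² (D(s) = (2*s)² = 4*s²)
g(v, W) = -5 (g(v, W) = 4*((4 - 5) + 1/(-4)) = 4*(-1 - ¼) = 4*(-5/4) = -5)
F(C, P) = 5 - C/3 (F(C, P) = -(-5*3 + C)/3 = -(-15 + C)/3 = 5 - C/3)
F(D(-3), 3)² = (5 - 4*(-3)²/3)² = (5 - 4*9/3)² = (5 - ⅓*36)² = (5 - 12)² = (-7)² = 49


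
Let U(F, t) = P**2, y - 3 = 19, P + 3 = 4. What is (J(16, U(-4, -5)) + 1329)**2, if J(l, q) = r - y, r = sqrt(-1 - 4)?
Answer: (1307 + I*sqrt(5))**2 ≈ 1.7082e+6 + 5845.0*I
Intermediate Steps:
P = 1 (P = -3 + 4 = 1)
y = 22 (y = 3 + 19 = 22)
U(F, t) = 1 (U(F, t) = 1**2 = 1)
r = I*sqrt(5) (r = sqrt(-5) = I*sqrt(5) ≈ 2.2361*I)
J(l, q) = -22 + I*sqrt(5) (J(l, q) = I*sqrt(5) - 1*22 = I*sqrt(5) - 22 = -22 + I*sqrt(5))
(J(16, U(-4, -5)) + 1329)**2 = ((-22 + I*sqrt(5)) + 1329)**2 = (1307 + I*sqrt(5))**2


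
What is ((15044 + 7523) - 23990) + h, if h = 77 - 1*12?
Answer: -1358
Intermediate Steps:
h = 65 (h = 77 - 12 = 65)
((15044 + 7523) - 23990) + h = ((15044 + 7523) - 23990) + 65 = (22567 - 23990) + 65 = -1423 + 65 = -1358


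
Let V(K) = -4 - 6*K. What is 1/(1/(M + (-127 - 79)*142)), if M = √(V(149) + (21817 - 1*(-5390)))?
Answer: -29252 + √26309 ≈ -29090.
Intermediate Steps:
M = √26309 (M = √((-4 - 6*149) + (21817 - 1*(-5390))) = √((-4 - 894) + (21817 + 5390)) = √(-898 + 27207) = √26309 ≈ 162.20)
1/(1/(M + (-127 - 79)*142)) = 1/(1/(√26309 + (-127 - 79)*142)) = 1/(1/(√26309 - 206*142)) = 1/(1/(√26309 - 29252)) = 1/(1/(-29252 + √26309)) = -29252 + √26309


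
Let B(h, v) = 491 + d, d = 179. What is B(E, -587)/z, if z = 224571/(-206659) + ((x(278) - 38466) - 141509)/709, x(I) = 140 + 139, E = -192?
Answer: -98169224770/37295016503 ≈ -2.6322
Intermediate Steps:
B(h, v) = 670 (B(h, v) = 491 + 179 = 670)
x(I) = 279
z = -37295016503/146521231 (z = 224571/(-206659) + ((279 - 38466) - 141509)/709 = 224571*(-1/206659) + (-38187 - 141509)*(1/709) = -224571/206659 - 179696*1/709 = -224571/206659 - 179696/709 = -37295016503/146521231 ≈ -254.54)
B(E, -587)/z = 670/(-37295016503/146521231) = 670*(-146521231/37295016503) = -98169224770/37295016503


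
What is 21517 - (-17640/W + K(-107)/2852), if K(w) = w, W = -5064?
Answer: 12946254481/601772 ≈ 21514.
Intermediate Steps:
21517 - (-17640/W + K(-107)/2852) = 21517 - (-17640/(-5064) - 107/2852) = 21517 - (-17640*(-1/5064) - 107*1/2852) = 21517 - (735/211 - 107/2852) = 21517 - 1*2073643/601772 = 21517 - 2073643/601772 = 12946254481/601772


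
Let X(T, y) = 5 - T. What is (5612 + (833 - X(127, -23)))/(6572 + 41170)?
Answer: 2189/15914 ≈ 0.13755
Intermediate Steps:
(5612 + (833 - X(127, -23)))/(6572 + 41170) = (5612 + (833 - (5 - 1*127)))/(6572 + 41170) = (5612 + (833 - (5 - 127)))/47742 = (5612 + (833 - 1*(-122)))*(1/47742) = (5612 + (833 + 122))*(1/47742) = (5612 + 955)*(1/47742) = 6567*(1/47742) = 2189/15914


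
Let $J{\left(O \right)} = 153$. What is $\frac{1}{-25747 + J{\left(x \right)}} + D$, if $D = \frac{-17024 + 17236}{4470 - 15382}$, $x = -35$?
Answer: $- \frac{679605}{34910216} \approx -0.019467$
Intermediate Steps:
$D = - \frac{53}{2728}$ ($D = \frac{212}{-10912} = 212 \left(- \frac{1}{10912}\right) = - \frac{53}{2728} \approx -0.019428$)
$\frac{1}{-25747 + J{\left(x \right)}} + D = \frac{1}{-25747 + 153} - \frac{53}{2728} = \frac{1}{-25594} - \frac{53}{2728} = - \frac{1}{25594} - \frac{53}{2728} = - \frac{679605}{34910216}$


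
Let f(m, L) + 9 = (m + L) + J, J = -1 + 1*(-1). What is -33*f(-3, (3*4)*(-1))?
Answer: 858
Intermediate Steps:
J = -2 (J = -1 - 1 = -2)
f(m, L) = -11 + L + m (f(m, L) = -9 + ((m + L) - 2) = -9 + ((L + m) - 2) = -9 + (-2 + L + m) = -11 + L + m)
-33*f(-3, (3*4)*(-1)) = -33*(-11 + (3*4)*(-1) - 3) = -33*(-11 + 12*(-1) - 3) = -33*(-11 - 12 - 3) = -33*(-26) = 858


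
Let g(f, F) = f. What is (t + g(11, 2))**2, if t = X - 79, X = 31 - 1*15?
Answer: 2704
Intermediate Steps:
X = 16 (X = 31 - 15 = 16)
t = -63 (t = 16 - 79 = -63)
(t + g(11, 2))**2 = (-63 + 11)**2 = (-52)**2 = 2704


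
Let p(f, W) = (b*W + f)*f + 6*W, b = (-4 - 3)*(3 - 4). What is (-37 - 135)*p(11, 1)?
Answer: -35088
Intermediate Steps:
b = 7 (b = -7*(-1) = 7)
p(f, W) = 6*W + f*(f + 7*W) (p(f, W) = (7*W + f)*f + 6*W = (f + 7*W)*f + 6*W = f*(f + 7*W) + 6*W = 6*W + f*(f + 7*W))
(-37 - 135)*p(11, 1) = (-37 - 135)*(11² + 6*1 + 7*1*11) = -172*(121 + 6 + 77) = -172*204 = -35088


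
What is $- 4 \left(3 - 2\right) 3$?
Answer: $-12$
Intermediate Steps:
$- 4 \left(3 - 2\right) 3 = \left(-4\right) 1 \cdot 3 = \left(-4\right) 3 = -12$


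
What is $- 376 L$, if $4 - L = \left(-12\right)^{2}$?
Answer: $52640$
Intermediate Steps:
$L = -140$ ($L = 4 - \left(-12\right)^{2} = 4 - 144 = -140$)
$- 376 L = \left(-376\right) \left(-140\right) = 52640$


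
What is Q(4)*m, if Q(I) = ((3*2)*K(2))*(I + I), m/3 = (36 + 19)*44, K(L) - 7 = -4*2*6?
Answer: -14287680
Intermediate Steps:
K(L) = -41 (K(L) = 7 - 4*2*6 = 7 - 8*6 = 7 - 48 = -41)
m = 7260 (m = 3*((36 + 19)*44) = 3*(55*44) = 3*2420 = 7260)
Q(I) = -492*I (Q(I) = ((3*2)*(-41))*(I + I) = (6*(-41))*(2*I) = -492*I)
Q(4)*m = -492*4*7260 = -1968*7260 = -14287680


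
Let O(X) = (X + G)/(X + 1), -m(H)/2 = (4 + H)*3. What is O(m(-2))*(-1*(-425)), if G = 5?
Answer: 2975/11 ≈ 270.45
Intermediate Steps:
m(H) = -24 - 6*H (m(H) = -2*(4 + H)*3 = -2*(12 + 3*H) = -24 - 6*H)
O(X) = (5 + X)/(1 + X) (O(X) = (X + 5)/(X + 1) = (5 + X)/(1 + X))
O(m(-2))*(-1*(-425)) = ((5 + (-24 - 6*(-2)))/(1 + (-24 - 6*(-2))))*(-1*(-425)) = ((5 + (-24 + 12))/(1 + (-24 + 12)))*425 = ((5 - 12)/(1 - 12))*425 = (-7/(-11))*425 = -1/11*(-7)*425 = (7/11)*425 = 2975/11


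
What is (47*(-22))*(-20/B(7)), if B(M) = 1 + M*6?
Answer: 20680/43 ≈ 480.93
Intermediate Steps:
B(M) = 1 + 6*M
(47*(-22))*(-20/B(7)) = (47*(-22))*(-20/(1 + 6*7)) = -(-20680)/(1 + 42) = -(-20680)/43 = -1034*(-20/43) = 20680/43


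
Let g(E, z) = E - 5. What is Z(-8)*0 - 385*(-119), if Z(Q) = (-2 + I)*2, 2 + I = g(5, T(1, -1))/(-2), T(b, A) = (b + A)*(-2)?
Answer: 45815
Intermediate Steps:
T(b, A) = -2*A - 2*b (T(b, A) = (A + b)*(-2) = -2*A - 2*b)
g(E, z) = -5 + E
I = -2 (I = -2 + (-5 + 5)/(-2) = -2 + 0*(-½) = -2 + 0 = -2)
Z(Q) = -8 (Z(Q) = (-2 - 2)*2 = -4*2 = -8)
Z(-8)*0 - 385*(-119) = -8*0 - 385*(-119) = 0 + 45815 = 45815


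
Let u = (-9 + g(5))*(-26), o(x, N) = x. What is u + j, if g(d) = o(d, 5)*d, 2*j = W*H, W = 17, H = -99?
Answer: -2515/2 ≈ -1257.5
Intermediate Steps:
j = -1683/2 (j = (17*(-99))/2 = (½)*(-1683) = -1683/2 ≈ -841.50)
g(d) = d² (g(d) = d*d = d²)
u = -416 (u = (-9 + 5²)*(-26) = (-9 + 25)*(-26) = 16*(-26) = -416)
u + j = -416 - 1683/2 = -2515/2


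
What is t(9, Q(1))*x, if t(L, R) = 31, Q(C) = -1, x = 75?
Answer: 2325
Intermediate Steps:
t(9, Q(1))*x = 31*75 = 2325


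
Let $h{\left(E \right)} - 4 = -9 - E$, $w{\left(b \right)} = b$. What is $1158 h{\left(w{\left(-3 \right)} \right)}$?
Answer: $-2316$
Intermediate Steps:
$h{\left(E \right)} = -5 - E$ ($h{\left(E \right)} = 4 - \left(9 + E\right) = -5 - E$)
$1158 h{\left(w{\left(-3 \right)} \right)} = 1158 \left(-5 - -3\right) = 1158 \left(-5 + 3\right) = 1158 \left(-2\right) = -2316$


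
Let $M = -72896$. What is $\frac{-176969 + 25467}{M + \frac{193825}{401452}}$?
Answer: $\frac{4678521608}{2251080859} \approx 2.0783$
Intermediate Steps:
$\frac{-176969 + 25467}{M + \frac{193825}{401452}} = \frac{-176969 + 25467}{-72896 + \frac{193825}{401452}} = - \frac{151502}{-72896 + 193825 \cdot \frac{1}{401452}} = - \frac{151502}{-72896 + \frac{193825}{401452}} = - \frac{151502}{- \frac{29264051167}{401452}} = \left(-151502\right) \left(- \frac{401452}{29264051167}\right) = \frac{4678521608}{2251080859}$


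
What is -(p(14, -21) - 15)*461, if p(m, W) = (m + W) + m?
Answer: 3688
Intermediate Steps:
p(m, W) = W + 2*m (p(m, W) = (W + m) + m = W + 2*m)
-(p(14, -21) - 15)*461 = -((-21 + 2*14) - 15)*461 = -((-21 + 28) - 15)*461 = -(7 - 15)*461 = -(-8)*461 = -1*(-3688) = 3688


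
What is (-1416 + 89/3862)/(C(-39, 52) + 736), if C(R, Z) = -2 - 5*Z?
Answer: -5468503/1830588 ≈ -2.9873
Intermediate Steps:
(-1416 + 89/3862)/(C(-39, 52) + 736) = (-1416 + 89/3862)/((-2 - 5*52) + 736) = (-1416 + 89*(1/3862))/((-2 - 260) + 736) = (-1416 + 89/3862)/(-262 + 736) = -5468503/3862/474 = -5468503/3862*1/474 = -5468503/1830588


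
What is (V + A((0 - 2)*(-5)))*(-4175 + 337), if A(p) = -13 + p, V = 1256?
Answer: -4809014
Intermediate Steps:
(V + A((0 - 2)*(-5)))*(-4175 + 337) = (1256 + (-13 + (0 - 2)*(-5)))*(-4175 + 337) = (1256 + (-13 - 2*(-5)))*(-3838) = (1256 + (-13 + 10))*(-3838) = (1256 - 3)*(-3838) = 1253*(-3838) = -4809014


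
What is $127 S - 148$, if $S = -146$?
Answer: $-18690$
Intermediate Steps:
$127 S - 148 = 127 \left(-146\right) - 148 = -18542 - 148 = -18690$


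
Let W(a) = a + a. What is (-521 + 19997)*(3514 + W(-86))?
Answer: 65088792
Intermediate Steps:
W(a) = 2*a
(-521 + 19997)*(3514 + W(-86)) = (-521 + 19997)*(3514 + 2*(-86)) = 19476*(3514 - 172) = 19476*3342 = 65088792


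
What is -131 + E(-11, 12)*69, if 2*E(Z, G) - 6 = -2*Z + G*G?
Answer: 5803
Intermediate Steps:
E(Z, G) = 3 + G**2/2 - Z (E(Z, G) = 3 + (-2*Z + G*G)/2 = 3 + (-2*Z + G**2)/2 = 3 + (G**2 - 2*Z)/2 = 3 + (G**2/2 - Z) = 3 + G**2/2 - Z)
-131 + E(-11, 12)*69 = -131 + (3 + (1/2)*12**2 - 1*(-11))*69 = -131 + (3 + (1/2)*144 + 11)*69 = -131 + (3 + 72 + 11)*69 = -131 + 86*69 = -131 + 5934 = 5803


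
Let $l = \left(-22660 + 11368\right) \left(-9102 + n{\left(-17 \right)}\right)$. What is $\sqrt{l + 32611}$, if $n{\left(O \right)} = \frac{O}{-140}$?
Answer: $\frac{\sqrt{125943504190}}{35} \approx 10140.0$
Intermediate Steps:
$n{\left(O \right)} = - \frac{O}{140}$ ($n{\left(O \right)} = O \left(- \frac{1}{140}\right) = - \frac{O}{140}$)
$l = \frac{3597244449}{35}$ ($l = \left(-22660 + 11368\right) \left(-9102 - - \frac{17}{140}\right) = - 11292 \left(-9102 + \frac{17}{140}\right) = \left(-11292\right) \left(- \frac{1274263}{140}\right) = \frac{3597244449}{35} \approx 1.0278 \cdot 10^{8}$)
$\sqrt{l + 32611} = \sqrt{\frac{3597244449}{35} + 32611} = \sqrt{\frac{3598385834}{35}} = \frac{\sqrt{125943504190}}{35}$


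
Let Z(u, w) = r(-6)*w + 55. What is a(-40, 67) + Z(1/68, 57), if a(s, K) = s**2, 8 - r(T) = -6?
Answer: 2453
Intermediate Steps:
r(T) = 14 (r(T) = 8 - 1*(-6) = 8 + 6 = 14)
Z(u, w) = 55 + 14*w (Z(u, w) = 14*w + 55 = 55 + 14*w)
a(-40, 67) + Z(1/68, 57) = (-40)**2 + (55 + 14*57) = 1600 + (55 + 798) = 1600 + 853 = 2453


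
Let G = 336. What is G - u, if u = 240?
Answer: 96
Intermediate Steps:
G - u = 336 - 1*240 = 336 - 240 = 96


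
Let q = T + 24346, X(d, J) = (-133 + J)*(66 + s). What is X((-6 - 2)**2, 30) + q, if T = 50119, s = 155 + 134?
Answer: 37900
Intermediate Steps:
s = 289
X(d, J) = -47215 + 355*J (X(d, J) = (-133 + J)*(66 + 289) = (-133 + J)*355 = -47215 + 355*J)
q = 74465 (q = 50119 + 24346 = 74465)
X((-6 - 2)**2, 30) + q = (-47215 + 355*30) + 74465 = (-47215 + 10650) + 74465 = -36565 + 74465 = 37900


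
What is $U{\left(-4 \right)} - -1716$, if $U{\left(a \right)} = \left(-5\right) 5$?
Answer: $1691$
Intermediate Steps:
$U{\left(a \right)} = -25$
$U{\left(-4 \right)} - -1716 = -25 - -1716 = -25 + 1716 = 1691$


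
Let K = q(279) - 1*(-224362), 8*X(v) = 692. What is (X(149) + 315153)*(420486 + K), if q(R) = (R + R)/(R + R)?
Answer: 406563752671/2 ≈ 2.0328e+11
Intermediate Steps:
q(R) = 1 (q(R) = (2*R)/((2*R)) = (2*R)*(1/(2*R)) = 1)
X(v) = 173/2 (X(v) = (⅛)*692 = 173/2)
K = 224363 (K = 1 - 1*(-224362) = 1 + 224362 = 224363)
(X(149) + 315153)*(420486 + K) = (173/2 + 315153)*(420486 + 224363) = (630479/2)*644849 = 406563752671/2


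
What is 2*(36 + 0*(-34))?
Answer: 72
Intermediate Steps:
2*(36 + 0*(-34)) = 2*(36 + 0) = 2*36 = 72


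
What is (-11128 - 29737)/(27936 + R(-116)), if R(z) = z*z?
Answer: -40865/41392 ≈ -0.98727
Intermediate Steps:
R(z) = z**2
(-11128 - 29737)/(27936 + R(-116)) = (-11128 - 29737)/(27936 + (-116)**2) = -40865/(27936 + 13456) = -40865/41392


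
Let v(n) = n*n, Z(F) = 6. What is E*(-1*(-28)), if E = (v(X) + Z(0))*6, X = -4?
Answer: 3696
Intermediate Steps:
v(n) = n²
E = 132 (E = ((-4)² + 6)*6 = (16 + 6)*6 = 22*6 = 132)
E*(-1*(-28)) = 132*(-1*(-28)) = 132*28 = 3696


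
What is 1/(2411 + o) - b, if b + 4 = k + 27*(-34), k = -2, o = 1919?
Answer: 4000921/4330 ≈ 924.00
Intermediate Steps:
b = -924 (b = -4 + (-2 + 27*(-34)) = -4 + (-2 - 918) = -4 - 920 = -924)
1/(2411 + o) - b = 1/(2411 + 1919) - 1*(-924) = 1/4330 + 924 = 4000921/4330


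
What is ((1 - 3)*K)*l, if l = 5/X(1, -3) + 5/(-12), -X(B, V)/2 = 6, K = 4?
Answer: 20/3 ≈ 6.6667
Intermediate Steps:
X(B, V) = -12 (X(B, V) = -2*6 = -12)
l = -⅚ (l = 5/(-12) + 5/(-12) = 5*(-1/12) + 5*(-1/12) = -5/12 - 5/12 = -⅚ ≈ -0.83333)
((1 - 3)*K)*l = ((1 - 3)*4)*(-⅚) = -2*4*(-⅚) = -8*(-⅚) = 20/3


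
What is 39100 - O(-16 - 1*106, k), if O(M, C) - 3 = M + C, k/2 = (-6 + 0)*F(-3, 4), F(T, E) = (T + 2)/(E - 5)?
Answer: 39231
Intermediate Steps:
F(T, E) = (2 + T)/(-5 + E)
k = -12 (k = 2*((-6 + 0)*((2 - 3)/(-5 + 4))) = 2*(-6*(-1)/(-1)) = 2*(-(-6)*(-1)) = 2*(-6*1) = 2*(-6) = -12)
O(M, C) = 3 + C + M (O(M, C) = 3 + (M + C) = 3 + (C + M) = 3 + C + M)
39100 - O(-16 - 1*106, k) = 39100 - (3 - 12 + (-16 - 1*106)) = 39100 - (3 - 12 + (-16 - 106)) = 39100 - (3 - 12 - 122) = 39100 - 1*(-131) = 39100 + 131 = 39231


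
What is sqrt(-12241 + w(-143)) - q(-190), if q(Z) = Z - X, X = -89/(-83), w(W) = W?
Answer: 15859/83 + 12*I*sqrt(86) ≈ 191.07 + 111.28*I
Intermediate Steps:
X = 89/83 (X = -89*(-1/83) = 89/83 ≈ 1.0723)
q(Z) = -89/83 + Z (q(Z) = Z - 1*89/83 = Z - 89/83 = -89/83 + Z)
sqrt(-12241 + w(-143)) - q(-190) = sqrt(-12241 - 143) - (-89/83 - 190) = sqrt(-12384) - 1*(-15859/83) = 12*I*sqrt(86) + 15859/83 = 15859/83 + 12*I*sqrt(86)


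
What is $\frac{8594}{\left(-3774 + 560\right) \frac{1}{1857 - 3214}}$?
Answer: $\frac{5831029}{1607} \approx 3628.5$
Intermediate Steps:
$\frac{8594}{\left(-3774 + 560\right) \frac{1}{1857 - 3214}} = \frac{8594}{\left(-3214\right) \frac{1}{-1357}} = \frac{8594}{\left(-3214\right) \left(- \frac{1}{1357}\right)} = \frac{8594}{\frac{3214}{1357}} = 8594 \cdot \frac{1357}{3214} = \frac{5831029}{1607}$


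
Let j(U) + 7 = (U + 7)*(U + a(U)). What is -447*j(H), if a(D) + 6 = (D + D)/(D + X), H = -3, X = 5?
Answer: 24585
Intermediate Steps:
a(D) = -6 + 2*D/(5 + D) (a(D) = -6 + (D + D)/(D + 5) = -6 + (2*D)/(5 + D) = -6 + 2*D/(5 + D))
j(U) = -7 + (7 + U)*(U + 2*(-15 - 2*U)/(5 + U)) (j(U) = -7 + (U + 7)*(U + 2*(-15 - 2*U)/(5 + U)) = -7 + (7 + U)*(U + 2*(-15 - 2*U)/(5 + U)))
-447*j(H) = -447*(-245 + (-3)³ - 30*(-3) + 8*(-3)²)/(5 - 3) = -447*(-245 - 27 + 90 + 8*9)/2 = -447*(-245 - 27 + 90 + 72)/2 = -447*(-110)/2 = -447*(-55) = 24585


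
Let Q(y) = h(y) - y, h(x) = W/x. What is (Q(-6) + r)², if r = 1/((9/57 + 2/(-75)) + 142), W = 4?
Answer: 10529161847689/369191127321 ≈ 28.520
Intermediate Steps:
r = 1425/202537 (r = 1/((9*(1/57) + 2*(-1/75)) + 142) = 1/((3/19 - 2/75) + 142) = 1/(187/1425 + 142) = 1/(202537/1425) = 1425/202537 ≈ 0.0070358)
h(x) = 4/x
Q(y) = -y + 4/y (Q(y) = 4/y - y = -y + 4/y)
(Q(-6) + r)² = ((-1*(-6) + 4/(-6)) + 1425/202537)² = ((6 + 4*(-⅙)) + 1425/202537)² = ((6 - ⅔) + 1425/202537)² = (16/3 + 1425/202537)² = (3244867/607611)² = 10529161847689/369191127321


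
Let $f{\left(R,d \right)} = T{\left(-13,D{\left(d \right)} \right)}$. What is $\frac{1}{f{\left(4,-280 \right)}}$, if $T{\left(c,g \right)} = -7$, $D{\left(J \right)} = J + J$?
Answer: $- \frac{1}{7} \approx -0.14286$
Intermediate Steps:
$D{\left(J \right)} = 2 J$
$f{\left(R,d \right)} = -7$
$\frac{1}{f{\left(4,-280 \right)}} = \frac{1}{-7} = - \frac{1}{7}$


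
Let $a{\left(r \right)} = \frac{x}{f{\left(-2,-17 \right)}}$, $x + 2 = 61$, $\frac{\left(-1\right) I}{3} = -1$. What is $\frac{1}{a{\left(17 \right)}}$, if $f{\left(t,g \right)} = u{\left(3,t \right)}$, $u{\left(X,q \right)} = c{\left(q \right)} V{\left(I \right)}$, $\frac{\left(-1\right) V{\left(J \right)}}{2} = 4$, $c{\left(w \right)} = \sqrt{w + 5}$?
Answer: $- \frac{8 \sqrt{3}}{59} \approx -0.23485$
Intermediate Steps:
$c{\left(w \right)} = \sqrt{5 + w}$
$I = 3$ ($I = \left(-3\right) \left(-1\right) = 3$)
$V{\left(J \right)} = -8$ ($V{\left(J \right)} = \left(-2\right) 4 = -8$)
$x = 59$ ($x = -2 + 61 = 59$)
$u{\left(X,q \right)} = - 8 \sqrt{5 + q}$ ($u{\left(X,q \right)} = \sqrt{5 + q} \left(-8\right) = - 8 \sqrt{5 + q}$)
$f{\left(t,g \right)} = - 8 \sqrt{5 + t}$
$a{\left(r \right)} = - \frac{59 \sqrt{3}}{24}$ ($a{\left(r \right)} = \frac{59}{\left(-8\right) \sqrt{5 - 2}} = \frac{59}{\left(-8\right) \sqrt{3}} = 59 \left(- \frac{\sqrt{3}}{24}\right) = - \frac{59 \sqrt{3}}{24}$)
$\frac{1}{a{\left(17 \right)}} = \frac{1}{\left(- \frac{59}{24}\right) \sqrt{3}} = - \frac{8 \sqrt{3}}{59}$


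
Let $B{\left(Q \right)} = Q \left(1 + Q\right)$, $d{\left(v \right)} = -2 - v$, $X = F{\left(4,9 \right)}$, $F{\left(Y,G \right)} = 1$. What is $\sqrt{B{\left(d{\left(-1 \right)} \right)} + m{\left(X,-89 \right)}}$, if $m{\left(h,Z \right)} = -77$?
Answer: $i \sqrt{77} \approx 8.775 i$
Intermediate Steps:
$X = 1$
$\sqrt{B{\left(d{\left(-1 \right)} \right)} + m{\left(X,-89 \right)}} = \sqrt{\left(-2 - -1\right) \left(1 - 1\right) - 77} = \sqrt{\left(-2 + 1\right) \left(1 + \left(-2 + 1\right)\right) - 77} = \sqrt{- (1 - 1) - 77} = \sqrt{\left(-1\right) 0 - 77} = \sqrt{0 - 77} = \sqrt{-77} = i \sqrt{77}$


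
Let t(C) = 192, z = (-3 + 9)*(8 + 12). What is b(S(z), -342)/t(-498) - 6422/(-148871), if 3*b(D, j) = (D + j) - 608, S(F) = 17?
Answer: -45065857/28583232 ≈ -1.5767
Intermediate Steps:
z = 120 (z = 6*20 = 120)
b(D, j) = -608/3 + D/3 + j/3 (b(D, j) = ((D + j) - 608)/3 = (-608 + D + j)/3 = -608/3 + D/3 + j/3)
b(S(z), -342)/t(-498) - 6422/(-148871) = (-608/3 + (⅓)*17 + (⅓)*(-342))/192 - 6422/(-148871) = (-608/3 + 17/3 - 114)*(1/192) - 6422*(-1/148871) = -311*1/192 + 6422/148871 = -311/192 + 6422/148871 = -45065857/28583232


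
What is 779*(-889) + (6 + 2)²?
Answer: -692467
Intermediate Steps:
779*(-889) + (6 + 2)² = -692531 + 8² = -692531 + 64 = -692467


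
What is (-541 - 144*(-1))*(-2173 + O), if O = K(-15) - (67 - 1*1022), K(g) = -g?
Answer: 477591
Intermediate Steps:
O = 970 (O = -1*(-15) - (67 - 1*1022) = 15 - (67 - 1022) = 15 - 1*(-955) = 15 + 955 = 970)
(-541 - 144*(-1))*(-2173 + O) = (-541 - 144*(-1))*(-2173 + 970) = (-541 + 144)*(-1203) = -397*(-1203) = 477591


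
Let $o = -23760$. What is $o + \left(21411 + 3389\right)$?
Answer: $1040$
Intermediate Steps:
$o + \left(21411 + 3389\right) = -23760 + \left(21411 + 3389\right) = -23760 + 24800 = 1040$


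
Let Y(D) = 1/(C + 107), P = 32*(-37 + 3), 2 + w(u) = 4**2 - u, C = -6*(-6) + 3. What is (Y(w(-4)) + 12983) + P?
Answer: 1736671/146 ≈ 11895.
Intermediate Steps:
C = 39 (C = 36 + 3 = 39)
w(u) = 14 - u (w(u) = -2 + (4**2 - u) = -2 + (16 - u) = 14 - u)
P = -1088 (P = 32*(-34) = -1088)
Y(D) = 1/146 (Y(D) = 1/(39 + 107) = 1/146)
(Y(w(-4)) + 12983) + P = (1/146 + 12983) - 1088 = 1895519/146 - 1088 = 1736671/146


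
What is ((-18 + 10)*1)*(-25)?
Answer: 200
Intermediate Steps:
((-18 + 10)*1)*(-25) = -8*1*(-25) = -8*(-25) = 200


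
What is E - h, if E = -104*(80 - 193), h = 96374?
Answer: -84622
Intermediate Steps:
E = 11752 (E = -104*(-113) = 11752)
E - h = 11752 - 1*96374 = 11752 - 96374 = -84622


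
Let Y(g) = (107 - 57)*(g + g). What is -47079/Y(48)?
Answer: -15693/1600 ≈ -9.8081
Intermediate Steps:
Y(g) = 100*g (Y(g) = 50*(2*g) = 100*g)
-47079/Y(48) = -47079/(100*48) = -47079/4800 = -47079*1/4800 = -15693/1600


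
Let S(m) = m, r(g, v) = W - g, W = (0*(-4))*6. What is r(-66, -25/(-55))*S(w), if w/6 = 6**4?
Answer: 513216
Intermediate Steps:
w = 7776 (w = 6*6**4 = 6*1296 = 7776)
W = 0 (W = 0*6 = 0)
r(g, v) = -g (r(g, v) = 0 - g = -g)
r(-66, -25/(-55))*S(w) = -1*(-66)*7776 = 66*7776 = 513216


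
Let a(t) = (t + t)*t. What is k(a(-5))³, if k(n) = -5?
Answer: -125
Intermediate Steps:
a(t) = 2*t² (a(t) = (2*t)*t = 2*t²)
k(a(-5))³ = (-5)³ = -125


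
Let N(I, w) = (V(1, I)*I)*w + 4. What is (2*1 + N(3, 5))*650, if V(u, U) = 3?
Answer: 33150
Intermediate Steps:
N(I, w) = 4 + 3*I*w (N(I, w) = (3*I)*w + 4 = 3*I*w + 4 = 4 + 3*I*w)
(2*1 + N(3, 5))*650 = (2*1 + (4 + 3*3*5))*650 = (2 + (4 + 45))*650 = (2 + 49)*650 = 51*650 = 33150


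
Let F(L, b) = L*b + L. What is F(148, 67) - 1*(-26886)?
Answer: 36950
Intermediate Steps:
F(L, b) = L + L*b
F(148, 67) - 1*(-26886) = 148*(1 + 67) - 1*(-26886) = 148*68 + 26886 = 10064 + 26886 = 36950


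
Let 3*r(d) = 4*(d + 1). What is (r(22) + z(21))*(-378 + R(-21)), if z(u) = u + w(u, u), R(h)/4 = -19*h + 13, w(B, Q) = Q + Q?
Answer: 356870/3 ≈ 1.1896e+5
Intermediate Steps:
w(B, Q) = 2*Q
R(h) = 52 - 76*h (R(h) = 4*(-19*h + 13) = 4*(13 - 19*h) = 52 - 76*h)
z(u) = 3*u (z(u) = u + 2*u = 3*u)
r(d) = 4/3 + 4*d/3 (r(d) = (4*(d + 1))/3 = (4*(1 + d))/3 = (4 + 4*d)/3 = 4/3 + 4*d/3)
(r(22) + z(21))*(-378 + R(-21)) = ((4/3 + (4/3)*22) + 3*21)*(-378 + (52 - 76*(-21))) = ((4/3 + 88/3) + 63)*(-378 + (52 + 1596)) = (92/3 + 63)*(-378 + 1648) = (281/3)*1270 = 356870/3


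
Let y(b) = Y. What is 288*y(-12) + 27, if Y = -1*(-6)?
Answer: 1755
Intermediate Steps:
Y = 6
y(b) = 6
288*y(-12) + 27 = 288*6 + 27 = 1728 + 27 = 1755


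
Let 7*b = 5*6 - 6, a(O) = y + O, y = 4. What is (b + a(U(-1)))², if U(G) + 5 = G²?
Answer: 576/49 ≈ 11.755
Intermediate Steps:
U(G) = -5 + G²
a(O) = 4 + O
b = 24/7 (b = (5*6 - 6)/7 = (30 - 6)/7 = (⅐)*24 = 24/7 ≈ 3.4286)
(b + a(U(-1)))² = (24/7 + (4 + (-5 + (-1)²)))² = (24/7 + (4 + (-5 + 1)))² = (24/7 + (4 - 4))² = (24/7 + 0)² = (24/7)² = 576/49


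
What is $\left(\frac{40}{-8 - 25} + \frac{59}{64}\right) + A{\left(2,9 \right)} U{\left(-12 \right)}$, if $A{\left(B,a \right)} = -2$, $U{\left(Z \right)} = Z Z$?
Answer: $- \frac{608869}{2112} \approx -288.29$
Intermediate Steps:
$U{\left(Z \right)} = Z^{2}$
$\left(\frac{40}{-8 - 25} + \frac{59}{64}\right) + A{\left(2,9 \right)} U{\left(-12 \right)} = \left(\frac{40}{-8 - 25} + \frac{59}{64}\right) - 2 \left(-12\right)^{2} = \left(\frac{40}{-33} + 59 \cdot \frac{1}{64}\right) - 288 = \left(40 \left(- \frac{1}{33}\right) + \frac{59}{64}\right) - 288 = \left(- \frac{40}{33} + \frac{59}{64}\right) - 288 = - \frac{613}{2112} - 288 = - \frac{608869}{2112}$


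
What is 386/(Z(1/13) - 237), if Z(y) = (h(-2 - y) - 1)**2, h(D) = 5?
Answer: -386/221 ≈ -1.7466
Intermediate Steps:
Z(y) = 16 (Z(y) = (5 - 1)**2 = 4**2 = 16)
386/(Z(1/13) - 237) = 386/(16 - 237) = 386/(-221) = -1/221*386 = -386/221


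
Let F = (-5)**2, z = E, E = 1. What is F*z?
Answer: 25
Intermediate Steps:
z = 1
F = 25
F*z = 25*1 = 25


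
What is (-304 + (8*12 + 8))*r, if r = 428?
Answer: -85600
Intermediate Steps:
(-304 + (8*12 + 8))*r = (-304 + (8*12 + 8))*428 = (-304 + (96 + 8))*428 = (-304 + 104)*428 = -200*428 = -85600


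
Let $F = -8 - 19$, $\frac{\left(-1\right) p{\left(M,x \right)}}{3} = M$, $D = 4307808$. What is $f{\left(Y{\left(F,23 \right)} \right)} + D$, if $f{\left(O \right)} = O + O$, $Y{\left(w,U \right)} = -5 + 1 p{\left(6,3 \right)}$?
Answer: $4307762$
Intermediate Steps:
$p{\left(M,x \right)} = - 3 M$
$F = -27$ ($F = -8 - 19 = -27$)
$Y{\left(w,U \right)} = -23$ ($Y{\left(w,U \right)} = -5 + 1 \left(\left(-3\right) 6\right) = -5 + 1 \left(-18\right) = -5 - 18 = -23$)
$f{\left(O \right)} = 2 O$
$f{\left(Y{\left(F,23 \right)} \right)} + D = 2 \left(-23\right) + 4307808 = -46 + 4307808 = 4307762$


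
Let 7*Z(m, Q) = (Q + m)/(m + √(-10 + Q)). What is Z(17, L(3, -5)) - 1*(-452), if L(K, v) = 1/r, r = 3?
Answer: 708957/1568 - 13*I*√87/4704 ≈ 452.14 - 0.025777*I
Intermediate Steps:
L(K, v) = ⅓ (L(K, v) = 1/3 = ⅓)
Z(m, Q) = (Q + m)/(7*(m + √(-10 + Q))) (Z(m, Q) = ((Q + m)/(m + √(-10 + Q)))/7 = (Q + m)/(7*(m + √(-10 + Q))))
Z(17, L(3, -5)) - 1*(-452) = (⅓ + 17)/(7*(17 + √(-10 + ⅓))) - 1*(-452) = (⅐)*(52/3)/(17 + √(-29/3)) + 452 = (⅐)*(52/3)/(17 + I*√87/3) + 452 = 52/(21*(17 + I*√87/3)) + 452 = 452 + 52/(21*(17 + I*√87/3))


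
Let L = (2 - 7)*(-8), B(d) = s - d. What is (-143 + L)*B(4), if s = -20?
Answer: 2472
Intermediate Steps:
B(d) = -20 - d
L = 40 (L = -5*(-8) = 40)
(-143 + L)*B(4) = (-143 + 40)*(-20 - 1*4) = -103*(-20 - 4) = -103*(-24) = 2472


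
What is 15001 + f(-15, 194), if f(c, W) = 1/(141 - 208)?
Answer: 1005066/67 ≈ 15001.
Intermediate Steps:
f(c, W) = -1/67 (f(c, W) = 1/(-67) = -1/67)
15001 + f(-15, 194) = 15001 - 1/67 = 1005066/67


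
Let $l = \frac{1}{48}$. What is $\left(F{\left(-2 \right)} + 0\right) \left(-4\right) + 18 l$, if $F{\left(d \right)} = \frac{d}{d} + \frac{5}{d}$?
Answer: $\frac{51}{8} \approx 6.375$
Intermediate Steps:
$l = \frac{1}{48} \approx 0.020833$
$F{\left(d \right)} = 1 + \frac{5}{d}$
$\left(F{\left(-2 \right)} + 0\right) \left(-4\right) + 18 l = \left(\frac{5 - 2}{-2} + 0\right) \left(-4\right) + 18 \cdot \frac{1}{48} = \left(\left(- \frac{1}{2}\right) 3 + 0\right) \left(-4\right) + \frac{3}{8} = \left(- \frac{3}{2} + 0\right) \left(-4\right) + \frac{3}{8} = \left(- \frac{3}{2}\right) \left(-4\right) + \frac{3}{8} = 6 + \frac{3}{8} = \frac{51}{8}$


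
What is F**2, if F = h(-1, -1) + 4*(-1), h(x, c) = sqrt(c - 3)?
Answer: 12 - 16*I ≈ 12.0 - 16.0*I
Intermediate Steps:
h(x, c) = sqrt(-3 + c)
F = -4 + 2*I (F = sqrt(-3 - 1) + 4*(-1) = sqrt(-4) - 4 = 2*I - 4 = -4 + 2*I ≈ -4.0 + 2.0*I)
F**2 = (-4 + 2*I)**2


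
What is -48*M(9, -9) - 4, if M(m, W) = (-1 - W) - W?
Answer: -820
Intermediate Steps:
M(m, W) = -1 - 2*W
-48*M(9, -9) - 4 = -48*(-1 - 2*(-9)) - 4 = -48*(-1 + 18) - 4 = -48*17 - 4 = -816 - 4 = -820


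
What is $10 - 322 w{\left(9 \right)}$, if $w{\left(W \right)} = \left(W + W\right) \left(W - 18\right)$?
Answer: $52174$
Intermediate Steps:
$w{\left(W \right)} = 2 W \left(-18 + W\right)$
$10 - 322 w{\left(9 \right)} = 10 - 322 \cdot 2 \cdot 9 \left(-18 + 9\right) = 10 - 322 \cdot 2 \cdot 9 \left(-9\right) = 10 - -52164 = 10 + 52164 = 52174$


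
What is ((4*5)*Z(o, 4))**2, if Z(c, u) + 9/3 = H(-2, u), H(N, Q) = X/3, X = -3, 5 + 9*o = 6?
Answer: 6400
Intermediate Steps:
o = 1/9 (o = -5/9 + (1/9)*6 = -5/9 + 2/3 = 1/9 ≈ 0.11111)
H(N, Q) = -1 (H(N, Q) = -3/3 = -3*1/3 = -1)
Z(c, u) = -4 (Z(c, u) = -3 - 1 = -4)
((4*5)*Z(o, 4))**2 = ((4*5)*(-4))**2 = (20*(-4))**2 = (-80)**2 = 6400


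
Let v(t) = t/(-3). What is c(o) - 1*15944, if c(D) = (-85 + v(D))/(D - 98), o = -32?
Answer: -6217937/390 ≈ -15943.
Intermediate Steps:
v(t) = -t/3 (v(t) = t*(-⅓) = -t/3)
c(D) = (-85 - D/3)/(-98 + D) (c(D) = (-85 - D/3)/(D - 98) = (-85 - D/3)/(-98 + D))
c(o) - 1*15944 = (-255 - 1*(-32))/(3*(-98 - 32)) - 1*15944 = (⅓)*(-255 + 32)/(-130) - 15944 = (⅓)*(-1/130)*(-223) - 15944 = 223/390 - 15944 = -6217937/390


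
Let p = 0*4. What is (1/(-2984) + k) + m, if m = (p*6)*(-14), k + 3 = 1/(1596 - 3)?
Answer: -14259145/4753512 ≈ -2.9997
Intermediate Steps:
p = 0
k = -4778/1593 (k = -3 + 1/(1596 - 3) = -3 + 1/1593 = -4778/1593 ≈ -2.9994)
m = 0 (m = (0*6)*(-14) = 0*(-14) = 0)
(1/(-2984) + k) + m = (1/(-2984) - 4778/1593) + 0 = (-1/2984 - 4778/1593) + 0 = -14259145/4753512 + 0 = -14259145/4753512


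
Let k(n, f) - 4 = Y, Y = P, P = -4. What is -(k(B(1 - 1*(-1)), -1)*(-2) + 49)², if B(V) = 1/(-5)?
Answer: -2401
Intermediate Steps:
Y = -4
B(V) = -⅕
k(n, f) = 0 (k(n, f) = 4 - 4 = 0)
-(k(B(1 - 1*(-1)), -1)*(-2) + 49)² = -(0*(-2) + 49)² = -(0 + 49)² = -1*49² = -1*2401 = -2401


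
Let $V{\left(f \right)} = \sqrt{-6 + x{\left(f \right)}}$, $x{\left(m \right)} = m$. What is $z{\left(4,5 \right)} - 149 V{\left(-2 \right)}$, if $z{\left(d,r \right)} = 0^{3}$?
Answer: $- 298 i \sqrt{2} \approx - 421.44 i$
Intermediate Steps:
$z{\left(d,r \right)} = 0$
$V{\left(f \right)} = \sqrt{-6 + f}$
$z{\left(4,5 \right)} - 149 V{\left(-2 \right)} = 0 - 149 \sqrt{-6 - 2} = 0 - 149 \sqrt{-8} = 0 - 149 \cdot 2 i \sqrt{2} = 0 - 298 i \sqrt{2} = - 298 i \sqrt{2}$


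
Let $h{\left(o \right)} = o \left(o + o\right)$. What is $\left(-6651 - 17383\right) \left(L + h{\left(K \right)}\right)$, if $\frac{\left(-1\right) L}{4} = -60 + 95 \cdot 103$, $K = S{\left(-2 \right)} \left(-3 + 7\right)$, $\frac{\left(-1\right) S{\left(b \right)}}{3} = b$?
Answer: $907235432$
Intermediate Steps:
$S{\left(b \right)} = - 3 b$
$K = 24$ ($K = \left(-3\right) \left(-2\right) \left(-3 + 7\right) = 6 \cdot 4 = 24$)
$h{\left(o \right)} = 2 o^{2}$ ($h{\left(o \right)} = o 2 o = 2 o^{2}$)
$L = -38900$ ($L = - 4 \left(-60 + 95 \cdot 103\right) = - 4 \left(-60 + 9785\right) = \left(-4\right) 9725 = -38900$)
$\left(-6651 - 17383\right) \left(L + h{\left(K \right)}\right) = \left(-6651 - 17383\right) \left(-38900 + 2 \cdot 24^{2}\right) = - 24034 \left(-38900 + 2 \cdot 576\right) = - 24034 \left(-38900 + 1152\right) = \left(-24034\right) \left(-37748\right) = 907235432$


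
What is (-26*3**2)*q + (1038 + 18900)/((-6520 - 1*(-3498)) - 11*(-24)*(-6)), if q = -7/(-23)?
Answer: -4001601/52969 ≈ -75.546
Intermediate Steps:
q = 7/23 (q = -7*(-1/23) = 7/23 ≈ 0.30435)
(-26*3**2)*q + (1038 + 18900)/((-6520 - 1*(-3498)) - 11*(-24)*(-6)) = -26*3**2*(7/23) + (1038 + 18900)/((-6520 - 1*(-3498)) - 11*(-24)*(-6)) = -26*9*(7/23) + 19938/((-6520 + 3498) + 264*(-6)) = -234*7/23 + 19938/(-3022 - 1584) = -1638/23 + 19938/(-4606) = -1638/23 + 19938*(-1/4606) = -1638/23 - 9969/2303 = -4001601/52969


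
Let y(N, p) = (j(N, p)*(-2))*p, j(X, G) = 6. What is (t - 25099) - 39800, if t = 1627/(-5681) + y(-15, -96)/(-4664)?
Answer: -214948747282/3312023 ≈ -64900.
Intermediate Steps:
y(N, p) = -12*p (y(N, p) = (6*(-2))*p = -12*p)
t = -1766605/3312023 (t = 1627/(-5681) - 12*(-96)/(-4664) = 1627*(-1/5681) + 1152*(-1/4664) = -1627/5681 - 144/583 = -1766605/3312023 ≈ -0.53339)
(t - 25099) - 39800 = (-1766605/3312023 - 25099) - 39800 = -83130231882/3312023 - 39800 = -214948747282/3312023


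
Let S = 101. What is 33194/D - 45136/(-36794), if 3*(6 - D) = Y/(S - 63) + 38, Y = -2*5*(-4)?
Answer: -17399581913/3679400 ≈ -4728.9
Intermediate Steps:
Y = 40 (Y = -10*(-4) = 40)
D = -400/57 (D = 6 - (40/(101 - 63) + 38)/3 = 6 - (40/38 + 38)/3 = 6 - ((1/38)*40 + 38)/3 = 6 - (20/19 + 38)/3 = 6 - 1/3*742/19 = 6 - 742/57 = -400/57 ≈ -7.0175)
33194/D - 45136/(-36794) = 33194/(-400/57) - 45136/(-36794) = 33194*(-57/400) - 45136*(-1/36794) = -946029/200 + 22568/18397 = -17399581913/3679400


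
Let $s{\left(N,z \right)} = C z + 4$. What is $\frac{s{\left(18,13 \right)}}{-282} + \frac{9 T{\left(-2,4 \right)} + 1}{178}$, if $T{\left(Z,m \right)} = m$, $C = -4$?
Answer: $\frac{3163}{8366} \approx 0.37808$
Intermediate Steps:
$s{\left(N,z \right)} = 4 - 4 z$ ($s{\left(N,z \right)} = - 4 z + 4 = 4 - 4 z$)
$\frac{s{\left(18,13 \right)}}{-282} + \frac{9 T{\left(-2,4 \right)} + 1}{178} = \frac{4 - 52}{-282} + \frac{9 \cdot 4 + 1}{178} = \left(4 - 52\right) \left(- \frac{1}{282}\right) + \left(36 + 1\right) \frac{1}{178} = \left(-48\right) \left(- \frac{1}{282}\right) + 37 \cdot \frac{1}{178} = \frac{8}{47} + \frac{37}{178} = \frac{3163}{8366}$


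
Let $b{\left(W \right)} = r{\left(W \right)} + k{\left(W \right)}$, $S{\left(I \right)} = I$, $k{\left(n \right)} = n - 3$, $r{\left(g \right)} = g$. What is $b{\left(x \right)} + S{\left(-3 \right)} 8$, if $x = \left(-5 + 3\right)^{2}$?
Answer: $-19$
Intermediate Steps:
$k{\left(n \right)} = -3 + n$
$x = 4$ ($x = \left(-2\right)^{2} = 4$)
$b{\left(W \right)} = -3 + 2 W$ ($b{\left(W \right)} = W + \left(-3 + W\right) = -3 + 2 W$)
$b{\left(x \right)} + S{\left(-3 \right)} 8 = \left(-3 + 2 \cdot 4\right) - 24 = \left(-3 + 8\right) - 24 = 5 - 24 = -19$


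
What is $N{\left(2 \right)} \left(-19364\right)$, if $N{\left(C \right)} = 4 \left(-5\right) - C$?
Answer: $426008$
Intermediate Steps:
$N{\left(C \right)} = -20 - C$
$N{\left(2 \right)} \left(-19364\right) = \left(-20 - 2\right) \left(-19364\right) = \left(-22\right) \left(-19364\right) = 426008$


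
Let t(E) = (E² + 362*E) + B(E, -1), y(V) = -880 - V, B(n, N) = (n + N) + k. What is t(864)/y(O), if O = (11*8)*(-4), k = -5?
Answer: -176687/88 ≈ -2007.8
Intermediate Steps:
O = -352 (O = 88*(-4) = -352)
B(n, N) = -5 + N + n (B(n, N) = (n + N) - 5 = (N + n) - 5 = -5 + N + n)
t(E) = -6 + E² + 363*E (t(E) = (E² + 362*E) + (-5 - 1 + E) = (E² + 362*E) + (-6 + E) = -6 + E² + 363*E)
t(864)/y(O) = (-6 + 864² + 363*864)/(-880 - 1*(-352)) = (-6 + 746496 + 313632)/(-880 + 352) = 1060122/(-528) = 1060122*(-1/528) = -176687/88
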